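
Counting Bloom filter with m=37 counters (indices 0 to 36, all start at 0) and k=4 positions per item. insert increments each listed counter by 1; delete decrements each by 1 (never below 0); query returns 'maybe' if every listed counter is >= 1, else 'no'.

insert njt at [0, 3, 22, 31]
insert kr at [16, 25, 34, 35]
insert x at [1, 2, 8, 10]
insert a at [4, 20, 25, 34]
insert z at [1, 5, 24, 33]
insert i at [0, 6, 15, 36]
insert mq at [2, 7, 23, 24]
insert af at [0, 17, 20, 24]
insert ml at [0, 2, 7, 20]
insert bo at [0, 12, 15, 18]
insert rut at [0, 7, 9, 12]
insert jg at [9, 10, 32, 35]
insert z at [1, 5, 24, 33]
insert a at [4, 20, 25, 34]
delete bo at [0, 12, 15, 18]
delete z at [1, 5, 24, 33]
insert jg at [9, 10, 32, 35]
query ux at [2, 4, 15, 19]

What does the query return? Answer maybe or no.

Step 1: insert njt at [0, 3, 22, 31] -> counters=[1,0,0,1,0,0,0,0,0,0,0,0,0,0,0,0,0,0,0,0,0,0,1,0,0,0,0,0,0,0,0,1,0,0,0,0,0]
Step 2: insert kr at [16, 25, 34, 35] -> counters=[1,0,0,1,0,0,0,0,0,0,0,0,0,0,0,0,1,0,0,0,0,0,1,0,0,1,0,0,0,0,0,1,0,0,1,1,0]
Step 3: insert x at [1, 2, 8, 10] -> counters=[1,1,1,1,0,0,0,0,1,0,1,0,0,0,0,0,1,0,0,0,0,0,1,0,0,1,0,0,0,0,0,1,0,0,1,1,0]
Step 4: insert a at [4, 20, 25, 34] -> counters=[1,1,1,1,1,0,0,0,1,0,1,0,0,0,0,0,1,0,0,0,1,0,1,0,0,2,0,0,0,0,0,1,0,0,2,1,0]
Step 5: insert z at [1, 5, 24, 33] -> counters=[1,2,1,1,1,1,0,0,1,0,1,0,0,0,0,0,1,0,0,0,1,0,1,0,1,2,0,0,0,0,0,1,0,1,2,1,0]
Step 6: insert i at [0, 6, 15, 36] -> counters=[2,2,1,1,1,1,1,0,1,0,1,0,0,0,0,1,1,0,0,0,1,0,1,0,1,2,0,0,0,0,0,1,0,1,2,1,1]
Step 7: insert mq at [2, 7, 23, 24] -> counters=[2,2,2,1,1,1,1,1,1,0,1,0,0,0,0,1,1,0,0,0,1,0,1,1,2,2,0,0,0,0,0,1,0,1,2,1,1]
Step 8: insert af at [0, 17, 20, 24] -> counters=[3,2,2,1,1,1,1,1,1,0,1,0,0,0,0,1,1,1,0,0,2,0,1,1,3,2,0,0,0,0,0,1,0,1,2,1,1]
Step 9: insert ml at [0, 2, 7, 20] -> counters=[4,2,3,1,1,1,1,2,1,0,1,0,0,0,0,1,1,1,0,0,3,0,1,1,3,2,0,0,0,0,0,1,0,1,2,1,1]
Step 10: insert bo at [0, 12, 15, 18] -> counters=[5,2,3,1,1,1,1,2,1,0,1,0,1,0,0,2,1,1,1,0,3,0,1,1,3,2,0,0,0,0,0,1,0,1,2,1,1]
Step 11: insert rut at [0, 7, 9, 12] -> counters=[6,2,3,1,1,1,1,3,1,1,1,0,2,0,0,2,1,1,1,0,3,0,1,1,3,2,0,0,0,0,0,1,0,1,2,1,1]
Step 12: insert jg at [9, 10, 32, 35] -> counters=[6,2,3,1,1,1,1,3,1,2,2,0,2,0,0,2,1,1,1,0,3,0,1,1,3,2,0,0,0,0,0,1,1,1,2,2,1]
Step 13: insert z at [1, 5, 24, 33] -> counters=[6,3,3,1,1,2,1,3,1,2,2,0,2,0,0,2,1,1,1,0,3,0,1,1,4,2,0,0,0,0,0,1,1,2,2,2,1]
Step 14: insert a at [4, 20, 25, 34] -> counters=[6,3,3,1,2,2,1,3,1,2,2,0,2,0,0,2,1,1,1,0,4,0,1,1,4,3,0,0,0,0,0,1,1,2,3,2,1]
Step 15: delete bo at [0, 12, 15, 18] -> counters=[5,3,3,1,2,2,1,3,1,2,2,0,1,0,0,1,1,1,0,0,4,0,1,1,4,3,0,0,0,0,0,1,1,2,3,2,1]
Step 16: delete z at [1, 5, 24, 33] -> counters=[5,2,3,1,2,1,1,3,1,2,2,0,1,0,0,1,1,1,0,0,4,0,1,1,3,3,0,0,0,0,0,1,1,1,3,2,1]
Step 17: insert jg at [9, 10, 32, 35] -> counters=[5,2,3,1,2,1,1,3,1,3,3,0,1,0,0,1,1,1,0,0,4,0,1,1,3,3,0,0,0,0,0,1,2,1,3,3,1]
Query ux: check counters[2]=3 counters[4]=2 counters[15]=1 counters[19]=0 -> no

Answer: no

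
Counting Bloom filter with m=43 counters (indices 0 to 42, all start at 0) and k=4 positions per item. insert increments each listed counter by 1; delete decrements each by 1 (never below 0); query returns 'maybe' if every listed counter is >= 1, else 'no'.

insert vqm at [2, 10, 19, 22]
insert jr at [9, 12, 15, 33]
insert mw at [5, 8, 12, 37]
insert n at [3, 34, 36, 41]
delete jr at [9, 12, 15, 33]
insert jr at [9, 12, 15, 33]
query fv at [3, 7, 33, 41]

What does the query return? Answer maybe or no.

Step 1: insert vqm at [2, 10, 19, 22] -> counters=[0,0,1,0,0,0,0,0,0,0,1,0,0,0,0,0,0,0,0,1,0,0,1,0,0,0,0,0,0,0,0,0,0,0,0,0,0,0,0,0,0,0,0]
Step 2: insert jr at [9, 12, 15, 33] -> counters=[0,0,1,0,0,0,0,0,0,1,1,0,1,0,0,1,0,0,0,1,0,0,1,0,0,0,0,0,0,0,0,0,0,1,0,0,0,0,0,0,0,0,0]
Step 3: insert mw at [5, 8, 12, 37] -> counters=[0,0,1,0,0,1,0,0,1,1,1,0,2,0,0,1,0,0,0,1,0,0,1,0,0,0,0,0,0,0,0,0,0,1,0,0,0,1,0,0,0,0,0]
Step 4: insert n at [3, 34, 36, 41] -> counters=[0,0,1,1,0,1,0,0,1,1,1,0,2,0,0,1,0,0,0,1,0,0,1,0,0,0,0,0,0,0,0,0,0,1,1,0,1,1,0,0,0,1,0]
Step 5: delete jr at [9, 12, 15, 33] -> counters=[0,0,1,1,0,1,0,0,1,0,1,0,1,0,0,0,0,0,0,1,0,0,1,0,0,0,0,0,0,0,0,0,0,0,1,0,1,1,0,0,0,1,0]
Step 6: insert jr at [9, 12, 15, 33] -> counters=[0,0,1,1,0,1,0,0,1,1,1,0,2,0,0,1,0,0,0,1,0,0,1,0,0,0,0,0,0,0,0,0,0,1,1,0,1,1,0,0,0,1,0]
Query fv: check counters[3]=1 counters[7]=0 counters[33]=1 counters[41]=1 -> no

Answer: no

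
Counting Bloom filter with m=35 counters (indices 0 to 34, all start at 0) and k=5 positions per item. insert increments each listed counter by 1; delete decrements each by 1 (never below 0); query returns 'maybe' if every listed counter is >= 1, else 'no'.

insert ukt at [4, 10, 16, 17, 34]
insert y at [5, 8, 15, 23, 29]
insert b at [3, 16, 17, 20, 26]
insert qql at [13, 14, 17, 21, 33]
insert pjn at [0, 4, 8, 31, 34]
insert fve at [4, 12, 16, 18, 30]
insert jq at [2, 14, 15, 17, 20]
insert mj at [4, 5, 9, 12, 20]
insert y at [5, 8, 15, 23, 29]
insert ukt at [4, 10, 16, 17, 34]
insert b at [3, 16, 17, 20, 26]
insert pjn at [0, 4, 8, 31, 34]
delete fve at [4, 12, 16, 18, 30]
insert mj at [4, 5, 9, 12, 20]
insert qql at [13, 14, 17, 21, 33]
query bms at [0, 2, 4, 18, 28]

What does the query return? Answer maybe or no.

Step 1: insert ukt at [4, 10, 16, 17, 34] -> counters=[0,0,0,0,1,0,0,0,0,0,1,0,0,0,0,0,1,1,0,0,0,0,0,0,0,0,0,0,0,0,0,0,0,0,1]
Step 2: insert y at [5, 8, 15, 23, 29] -> counters=[0,0,0,0,1,1,0,0,1,0,1,0,0,0,0,1,1,1,0,0,0,0,0,1,0,0,0,0,0,1,0,0,0,0,1]
Step 3: insert b at [3, 16, 17, 20, 26] -> counters=[0,0,0,1,1,1,0,0,1,0,1,0,0,0,0,1,2,2,0,0,1,0,0,1,0,0,1,0,0,1,0,0,0,0,1]
Step 4: insert qql at [13, 14, 17, 21, 33] -> counters=[0,0,0,1,1,1,0,0,1,0,1,0,0,1,1,1,2,3,0,0,1,1,0,1,0,0,1,0,0,1,0,0,0,1,1]
Step 5: insert pjn at [0, 4, 8, 31, 34] -> counters=[1,0,0,1,2,1,0,0,2,0,1,0,0,1,1,1,2,3,0,0,1,1,0,1,0,0,1,0,0,1,0,1,0,1,2]
Step 6: insert fve at [4, 12, 16, 18, 30] -> counters=[1,0,0,1,3,1,0,0,2,0,1,0,1,1,1,1,3,3,1,0,1,1,0,1,0,0,1,0,0,1,1,1,0,1,2]
Step 7: insert jq at [2, 14, 15, 17, 20] -> counters=[1,0,1,1,3,1,0,0,2,0,1,0,1,1,2,2,3,4,1,0,2,1,0,1,0,0,1,0,0,1,1,1,0,1,2]
Step 8: insert mj at [4, 5, 9, 12, 20] -> counters=[1,0,1,1,4,2,0,0,2,1,1,0,2,1,2,2,3,4,1,0,3,1,0,1,0,0,1,0,0,1,1,1,0,1,2]
Step 9: insert y at [5, 8, 15, 23, 29] -> counters=[1,0,1,1,4,3,0,0,3,1,1,0,2,1,2,3,3,4,1,0,3,1,0,2,0,0,1,0,0,2,1,1,0,1,2]
Step 10: insert ukt at [4, 10, 16, 17, 34] -> counters=[1,0,1,1,5,3,0,0,3,1,2,0,2,1,2,3,4,5,1,0,3,1,0,2,0,0,1,0,0,2,1,1,0,1,3]
Step 11: insert b at [3, 16, 17, 20, 26] -> counters=[1,0,1,2,5,3,0,0,3,1,2,0,2,1,2,3,5,6,1,0,4,1,0,2,0,0,2,0,0,2,1,1,0,1,3]
Step 12: insert pjn at [0, 4, 8, 31, 34] -> counters=[2,0,1,2,6,3,0,0,4,1,2,0,2,1,2,3,5,6,1,0,4,1,0,2,0,0,2,0,0,2,1,2,0,1,4]
Step 13: delete fve at [4, 12, 16, 18, 30] -> counters=[2,0,1,2,5,3,0,0,4,1,2,0,1,1,2,3,4,6,0,0,4,1,0,2,0,0,2,0,0,2,0,2,0,1,4]
Step 14: insert mj at [4, 5, 9, 12, 20] -> counters=[2,0,1,2,6,4,0,0,4,2,2,0,2,1,2,3,4,6,0,0,5,1,0,2,0,0,2,0,0,2,0,2,0,1,4]
Step 15: insert qql at [13, 14, 17, 21, 33] -> counters=[2,0,1,2,6,4,0,0,4,2,2,0,2,2,3,3,4,7,0,0,5,2,0,2,0,0,2,0,0,2,0,2,0,2,4]
Query bms: check counters[0]=2 counters[2]=1 counters[4]=6 counters[18]=0 counters[28]=0 -> no

Answer: no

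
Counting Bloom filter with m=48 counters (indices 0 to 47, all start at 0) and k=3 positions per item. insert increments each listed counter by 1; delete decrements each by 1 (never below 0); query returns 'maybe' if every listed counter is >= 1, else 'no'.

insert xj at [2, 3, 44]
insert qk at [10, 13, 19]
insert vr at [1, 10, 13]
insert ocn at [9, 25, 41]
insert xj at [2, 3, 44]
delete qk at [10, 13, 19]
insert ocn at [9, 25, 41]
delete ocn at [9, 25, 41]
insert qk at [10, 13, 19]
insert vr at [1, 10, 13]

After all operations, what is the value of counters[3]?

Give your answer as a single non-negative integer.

Step 1: insert xj at [2, 3, 44] -> counters=[0,0,1,1,0,0,0,0,0,0,0,0,0,0,0,0,0,0,0,0,0,0,0,0,0,0,0,0,0,0,0,0,0,0,0,0,0,0,0,0,0,0,0,0,1,0,0,0]
Step 2: insert qk at [10, 13, 19] -> counters=[0,0,1,1,0,0,0,0,0,0,1,0,0,1,0,0,0,0,0,1,0,0,0,0,0,0,0,0,0,0,0,0,0,0,0,0,0,0,0,0,0,0,0,0,1,0,0,0]
Step 3: insert vr at [1, 10, 13] -> counters=[0,1,1,1,0,0,0,0,0,0,2,0,0,2,0,0,0,0,0,1,0,0,0,0,0,0,0,0,0,0,0,0,0,0,0,0,0,0,0,0,0,0,0,0,1,0,0,0]
Step 4: insert ocn at [9, 25, 41] -> counters=[0,1,1,1,0,0,0,0,0,1,2,0,0,2,0,0,0,0,0,1,0,0,0,0,0,1,0,0,0,0,0,0,0,0,0,0,0,0,0,0,0,1,0,0,1,0,0,0]
Step 5: insert xj at [2, 3, 44] -> counters=[0,1,2,2,0,0,0,0,0,1,2,0,0,2,0,0,0,0,0,1,0,0,0,0,0,1,0,0,0,0,0,0,0,0,0,0,0,0,0,0,0,1,0,0,2,0,0,0]
Step 6: delete qk at [10, 13, 19] -> counters=[0,1,2,2,0,0,0,0,0,1,1,0,0,1,0,0,0,0,0,0,0,0,0,0,0,1,0,0,0,0,0,0,0,0,0,0,0,0,0,0,0,1,0,0,2,0,0,0]
Step 7: insert ocn at [9, 25, 41] -> counters=[0,1,2,2,0,0,0,0,0,2,1,0,0,1,0,0,0,0,0,0,0,0,0,0,0,2,0,0,0,0,0,0,0,0,0,0,0,0,0,0,0,2,0,0,2,0,0,0]
Step 8: delete ocn at [9, 25, 41] -> counters=[0,1,2,2,0,0,0,0,0,1,1,0,0,1,0,0,0,0,0,0,0,0,0,0,0,1,0,0,0,0,0,0,0,0,0,0,0,0,0,0,0,1,0,0,2,0,0,0]
Step 9: insert qk at [10, 13, 19] -> counters=[0,1,2,2,0,0,0,0,0,1,2,0,0,2,0,0,0,0,0,1,0,0,0,0,0,1,0,0,0,0,0,0,0,0,0,0,0,0,0,0,0,1,0,0,2,0,0,0]
Step 10: insert vr at [1, 10, 13] -> counters=[0,2,2,2,0,0,0,0,0,1,3,0,0,3,0,0,0,0,0,1,0,0,0,0,0,1,0,0,0,0,0,0,0,0,0,0,0,0,0,0,0,1,0,0,2,0,0,0]
Final counters=[0,2,2,2,0,0,0,0,0,1,3,0,0,3,0,0,0,0,0,1,0,0,0,0,0,1,0,0,0,0,0,0,0,0,0,0,0,0,0,0,0,1,0,0,2,0,0,0] -> counters[3]=2

Answer: 2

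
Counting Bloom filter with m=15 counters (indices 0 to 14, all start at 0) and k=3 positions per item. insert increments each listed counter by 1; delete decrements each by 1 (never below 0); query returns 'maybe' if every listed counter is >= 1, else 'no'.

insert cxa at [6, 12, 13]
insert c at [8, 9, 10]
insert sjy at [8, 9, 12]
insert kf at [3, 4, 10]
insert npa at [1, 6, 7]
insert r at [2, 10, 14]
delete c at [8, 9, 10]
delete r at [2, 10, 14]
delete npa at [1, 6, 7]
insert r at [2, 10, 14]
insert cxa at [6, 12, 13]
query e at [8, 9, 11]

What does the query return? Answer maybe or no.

Step 1: insert cxa at [6, 12, 13] -> counters=[0,0,0,0,0,0,1,0,0,0,0,0,1,1,0]
Step 2: insert c at [8, 9, 10] -> counters=[0,0,0,0,0,0,1,0,1,1,1,0,1,1,0]
Step 3: insert sjy at [8, 9, 12] -> counters=[0,0,0,0,0,0,1,0,2,2,1,0,2,1,0]
Step 4: insert kf at [3, 4, 10] -> counters=[0,0,0,1,1,0,1,0,2,2,2,0,2,1,0]
Step 5: insert npa at [1, 6, 7] -> counters=[0,1,0,1,1,0,2,1,2,2,2,0,2,1,0]
Step 6: insert r at [2, 10, 14] -> counters=[0,1,1,1,1,0,2,1,2,2,3,0,2,1,1]
Step 7: delete c at [8, 9, 10] -> counters=[0,1,1,1,1,0,2,1,1,1,2,0,2,1,1]
Step 8: delete r at [2, 10, 14] -> counters=[0,1,0,1,1,0,2,1,1,1,1,0,2,1,0]
Step 9: delete npa at [1, 6, 7] -> counters=[0,0,0,1,1,0,1,0,1,1,1,0,2,1,0]
Step 10: insert r at [2, 10, 14] -> counters=[0,0,1,1,1,0,1,0,1,1,2,0,2,1,1]
Step 11: insert cxa at [6, 12, 13] -> counters=[0,0,1,1,1,0,2,0,1,1,2,0,3,2,1]
Query e: check counters[8]=1 counters[9]=1 counters[11]=0 -> no

Answer: no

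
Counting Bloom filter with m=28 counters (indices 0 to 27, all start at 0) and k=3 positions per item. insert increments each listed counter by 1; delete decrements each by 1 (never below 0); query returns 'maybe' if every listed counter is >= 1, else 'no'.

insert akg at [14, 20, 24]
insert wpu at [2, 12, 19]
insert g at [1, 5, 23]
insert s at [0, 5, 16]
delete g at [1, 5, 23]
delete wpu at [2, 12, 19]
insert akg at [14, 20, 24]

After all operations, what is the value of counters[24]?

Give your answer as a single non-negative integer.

Step 1: insert akg at [14, 20, 24] -> counters=[0,0,0,0,0,0,0,0,0,0,0,0,0,0,1,0,0,0,0,0,1,0,0,0,1,0,0,0]
Step 2: insert wpu at [2, 12, 19] -> counters=[0,0,1,0,0,0,0,0,0,0,0,0,1,0,1,0,0,0,0,1,1,0,0,0,1,0,0,0]
Step 3: insert g at [1, 5, 23] -> counters=[0,1,1,0,0,1,0,0,0,0,0,0,1,0,1,0,0,0,0,1,1,0,0,1,1,0,0,0]
Step 4: insert s at [0, 5, 16] -> counters=[1,1,1,0,0,2,0,0,0,0,0,0,1,0,1,0,1,0,0,1,1,0,0,1,1,0,0,0]
Step 5: delete g at [1, 5, 23] -> counters=[1,0,1,0,0,1,0,0,0,0,0,0,1,0,1,0,1,0,0,1,1,0,0,0,1,0,0,0]
Step 6: delete wpu at [2, 12, 19] -> counters=[1,0,0,0,0,1,0,0,0,0,0,0,0,0,1,0,1,0,0,0,1,0,0,0,1,0,0,0]
Step 7: insert akg at [14, 20, 24] -> counters=[1,0,0,0,0,1,0,0,0,0,0,0,0,0,2,0,1,0,0,0,2,0,0,0,2,0,0,0]
Final counters=[1,0,0,0,0,1,0,0,0,0,0,0,0,0,2,0,1,0,0,0,2,0,0,0,2,0,0,0] -> counters[24]=2

Answer: 2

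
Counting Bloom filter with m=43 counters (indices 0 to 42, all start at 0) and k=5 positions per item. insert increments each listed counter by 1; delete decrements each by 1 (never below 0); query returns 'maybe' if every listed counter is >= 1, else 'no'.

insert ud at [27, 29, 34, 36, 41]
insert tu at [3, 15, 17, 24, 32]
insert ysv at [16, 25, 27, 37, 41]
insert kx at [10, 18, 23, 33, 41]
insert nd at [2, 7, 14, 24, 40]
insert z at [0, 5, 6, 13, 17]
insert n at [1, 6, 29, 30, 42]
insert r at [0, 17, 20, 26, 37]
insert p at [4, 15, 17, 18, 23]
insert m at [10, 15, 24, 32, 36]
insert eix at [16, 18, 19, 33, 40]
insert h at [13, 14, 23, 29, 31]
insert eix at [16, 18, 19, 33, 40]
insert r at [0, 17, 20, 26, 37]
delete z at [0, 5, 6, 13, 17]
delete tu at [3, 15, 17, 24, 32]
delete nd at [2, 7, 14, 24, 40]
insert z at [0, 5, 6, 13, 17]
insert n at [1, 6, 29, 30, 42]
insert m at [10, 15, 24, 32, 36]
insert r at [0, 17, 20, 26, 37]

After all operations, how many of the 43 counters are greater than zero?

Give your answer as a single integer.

Answer: 30

Derivation:
Step 1: insert ud at [27, 29, 34, 36, 41] -> counters=[0,0,0,0,0,0,0,0,0,0,0,0,0,0,0,0,0,0,0,0,0,0,0,0,0,0,0,1,0,1,0,0,0,0,1,0,1,0,0,0,0,1,0]
Step 2: insert tu at [3, 15, 17, 24, 32] -> counters=[0,0,0,1,0,0,0,0,0,0,0,0,0,0,0,1,0,1,0,0,0,0,0,0,1,0,0,1,0,1,0,0,1,0,1,0,1,0,0,0,0,1,0]
Step 3: insert ysv at [16, 25, 27, 37, 41] -> counters=[0,0,0,1,0,0,0,0,0,0,0,0,0,0,0,1,1,1,0,0,0,0,0,0,1,1,0,2,0,1,0,0,1,0,1,0,1,1,0,0,0,2,0]
Step 4: insert kx at [10, 18, 23, 33, 41] -> counters=[0,0,0,1,0,0,0,0,0,0,1,0,0,0,0,1,1,1,1,0,0,0,0,1,1,1,0,2,0,1,0,0,1,1,1,0,1,1,0,0,0,3,0]
Step 5: insert nd at [2, 7, 14, 24, 40] -> counters=[0,0,1,1,0,0,0,1,0,0,1,0,0,0,1,1,1,1,1,0,0,0,0,1,2,1,0,2,0,1,0,0,1,1,1,0,1,1,0,0,1,3,0]
Step 6: insert z at [0, 5, 6, 13, 17] -> counters=[1,0,1,1,0,1,1,1,0,0,1,0,0,1,1,1,1,2,1,0,0,0,0,1,2,1,0,2,0,1,0,0,1,1,1,0,1,1,0,0,1,3,0]
Step 7: insert n at [1, 6, 29, 30, 42] -> counters=[1,1,1,1,0,1,2,1,0,0,1,0,0,1,1,1,1,2,1,0,0,0,0,1,2,1,0,2,0,2,1,0,1,1,1,0,1,1,0,0,1,3,1]
Step 8: insert r at [0, 17, 20, 26, 37] -> counters=[2,1,1,1,0,1,2,1,0,0,1,0,0,1,1,1,1,3,1,0,1,0,0,1,2,1,1,2,0,2,1,0,1,1,1,0,1,2,0,0,1,3,1]
Step 9: insert p at [4, 15, 17, 18, 23] -> counters=[2,1,1,1,1,1,2,1,0,0,1,0,0,1,1,2,1,4,2,0,1,0,0,2,2,1,1,2,0,2,1,0,1,1,1,0,1,2,0,0,1,3,1]
Step 10: insert m at [10, 15, 24, 32, 36] -> counters=[2,1,1,1,1,1,2,1,0,0,2,0,0,1,1,3,1,4,2,0,1,0,0,2,3,1,1,2,0,2,1,0,2,1,1,0,2,2,0,0,1,3,1]
Step 11: insert eix at [16, 18, 19, 33, 40] -> counters=[2,1,1,1,1,1,2,1,0,0,2,0,0,1,1,3,2,4,3,1,1,0,0,2,3,1,1,2,0,2,1,0,2,2,1,0,2,2,0,0,2,3,1]
Step 12: insert h at [13, 14, 23, 29, 31] -> counters=[2,1,1,1,1,1,2,1,0,0,2,0,0,2,2,3,2,4,3,1,1,0,0,3,3,1,1,2,0,3,1,1,2,2,1,0,2,2,0,0,2,3,1]
Step 13: insert eix at [16, 18, 19, 33, 40] -> counters=[2,1,1,1,1,1,2,1,0,0,2,0,0,2,2,3,3,4,4,2,1,0,0,3,3,1,1,2,0,3,1,1,2,3,1,0,2,2,0,0,3,3,1]
Step 14: insert r at [0, 17, 20, 26, 37] -> counters=[3,1,1,1,1,1,2,1,0,0,2,0,0,2,2,3,3,5,4,2,2,0,0,3,3,1,2,2,0,3,1,1,2,3,1,0,2,3,0,0,3,3,1]
Step 15: delete z at [0, 5, 6, 13, 17] -> counters=[2,1,1,1,1,0,1,1,0,0,2,0,0,1,2,3,3,4,4,2,2,0,0,3,3,1,2,2,0,3,1,1,2,3,1,0,2,3,0,0,3,3,1]
Step 16: delete tu at [3, 15, 17, 24, 32] -> counters=[2,1,1,0,1,0,1,1,0,0,2,0,0,1,2,2,3,3,4,2,2,0,0,3,2,1,2,2,0,3,1,1,1,3,1,0,2,3,0,0,3,3,1]
Step 17: delete nd at [2, 7, 14, 24, 40] -> counters=[2,1,0,0,1,0,1,0,0,0,2,0,0,1,1,2,3,3,4,2,2,0,0,3,1,1,2,2,0,3,1,1,1,3,1,0,2,3,0,0,2,3,1]
Step 18: insert z at [0, 5, 6, 13, 17] -> counters=[3,1,0,0,1,1,2,0,0,0,2,0,0,2,1,2,3,4,4,2,2,0,0,3,1,1,2,2,0,3,1,1,1,3,1,0,2,3,0,0,2,3,1]
Step 19: insert n at [1, 6, 29, 30, 42] -> counters=[3,2,0,0,1,1,3,0,0,0,2,0,0,2,1,2,3,4,4,2,2,0,0,3,1,1,2,2,0,4,2,1,1,3,1,0,2,3,0,0,2,3,2]
Step 20: insert m at [10, 15, 24, 32, 36] -> counters=[3,2,0,0,1,1,3,0,0,0,3,0,0,2,1,3,3,4,4,2,2,0,0,3,2,1,2,2,0,4,2,1,2,3,1,0,3,3,0,0,2,3,2]
Step 21: insert r at [0, 17, 20, 26, 37] -> counters=[4,2,0,0,1,1,3,0,0,0,3,0,0,2,1,3,3,5,4,2,3,0,0,3,2,1,3,2,0,4,2,1,2,3,1,0,3,4,0,0,2,3,2]
Final counters=[4,2,0,0,1,1,3,0,0,0,3,0,0,2,1,3,3,5,4,2,3,0,0,3,2,1,3,2,0,4,2,1,2,3,1,0,3,4,0,0,2,3,2] -> 30 nonzero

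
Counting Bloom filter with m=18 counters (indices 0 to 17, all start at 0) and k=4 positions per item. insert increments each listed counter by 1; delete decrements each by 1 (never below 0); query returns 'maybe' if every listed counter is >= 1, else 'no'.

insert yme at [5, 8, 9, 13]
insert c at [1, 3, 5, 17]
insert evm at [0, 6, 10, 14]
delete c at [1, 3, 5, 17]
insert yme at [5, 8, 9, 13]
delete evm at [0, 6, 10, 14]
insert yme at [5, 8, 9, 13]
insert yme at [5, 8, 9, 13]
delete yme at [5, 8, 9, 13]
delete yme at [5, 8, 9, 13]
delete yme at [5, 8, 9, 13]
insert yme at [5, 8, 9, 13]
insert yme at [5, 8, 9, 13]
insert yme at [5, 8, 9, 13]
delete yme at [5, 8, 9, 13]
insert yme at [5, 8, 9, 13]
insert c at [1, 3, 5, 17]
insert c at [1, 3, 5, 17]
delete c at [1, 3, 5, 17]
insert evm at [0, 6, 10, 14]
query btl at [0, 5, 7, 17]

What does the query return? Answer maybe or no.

Answer: no

Derivation:
Step 1: insert yme at [5, 8, 9, 13] -> counters=[0,0,0,0,0,1,0,0,1,1,0,0,0,1,0,0,0,0]
Step 2: insert c at [1, 3, 5, 17] -> counters=[0,1,0,1,0,2,0,0,1,1,0,0,0,1,0,0,0,1]
Step 3: insert evm at [0, 6, 10, 14] -> counters=[1,1,0,1,0,2,1,0,1,1,1,0,0,1,1,0,0,1]
Step 4: delete c at [1, 3, 5, 17] -> counters=[1,0,0,0,0,1,1,0,1,1,1,0,0,1,1,0,0,0]
Step 5: insert yme at [5, 8, 9, 13] -> counters=[1,0,0,0,0,2,1,0,2,2,1,0,0,2,1,0,0,0]
Step 6: delete evm at [0, 6, 10, 14] -> counters=[0,0,0,0,0,2,0,0,2,2,0,0,0,2,0,0,0,0]
Step 7: insert yme at [5, 8, 9, 13] -> counters=[0,0,0,0,0,3,0,0,3,3,0,0,0,3,0,0,0,0]
Step 8: insert yme at [5, 8, 9, 13] -> counters=[0,0,0,0,0,4,0,0,4,4,0,0,0,4,0,0,0,0]
Step 9: delete yme at [5, 8, 9, 13] -> counters=[0,0,0,0,0,3,0,0,3,3,0,0,0,3,0,0,0,0]
Step 10: delete yme at [5, 8, 9, 13] -> counters=[0,0,0,0,0,2,0,0,2,2,0,0,0,2,0,0,0,0]
Step 11: delete yme at [5, 8, 9, 13] -> counters=[0,0,0,0,0,1,0,0,1,1,0,0,0,1,0,0,0,0]
Step 12: insert yme at [5, 8, 9, 13] -> counters=[0,0,0,0,0,2,0,0,2,2,0,0,0,2,0,0,0,0]
Step 13: insert yme at [5, 8, 9, 13] -> counters=[0,0,0,0,0,3,0,0,3,3,0,0,0,3,0,0,0,0]
Step 14: insert yme at [5, 8, 9, 13] -> counters=[0,0,0,0,0,4,0,0,4,4,0,0,0,4,0,0,0,0]
Step 15: delete yme at [5, 8, 9, 13] -> counters=[0,0,0,0,0,3,0,0,3,3,0,0,0,3,0,0,0,0]
Step 16: insert yme at [5, 8, 9, 13] -> counters=[0,0,0,0,0,4,0,0,4,4,0,0,0,4,0,0,0,0]
Step 17: insert c at [1, 3, 5, 17] -> counters=[0,1,0,1,0,5,0,0,4,4,0,0,0,4,0,0,0,1]
Step 18: insert c at [1, 3, 5, 17] -> counters=[0,2,0,2,0,6,0,0,4,4,0,0,0,4,0,0,0,2]
Step 19: delete c at [1, 3, 5, 17] -> counters=[0,1,0,1,0,5,0,0,4,4,0,0,0,4,0,0,0,1]
Step 20: insert evm at [0, 6, 10, 14] -> counters=[1,1,0,1,0,5,1,0,4,4,1,0,0,4,1,0,0,1]
Query btl: check counters[0]=1 counters[5]=5 counters[7]=0 counters[17]=1 -> no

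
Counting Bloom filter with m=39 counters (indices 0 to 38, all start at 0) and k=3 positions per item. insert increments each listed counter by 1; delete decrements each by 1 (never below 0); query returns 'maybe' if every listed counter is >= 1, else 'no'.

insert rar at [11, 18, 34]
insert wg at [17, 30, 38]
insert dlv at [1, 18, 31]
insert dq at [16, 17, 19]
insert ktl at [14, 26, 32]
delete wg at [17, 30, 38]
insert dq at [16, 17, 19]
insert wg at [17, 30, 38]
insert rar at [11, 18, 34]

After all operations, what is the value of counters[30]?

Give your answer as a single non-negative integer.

Step 1: insert rar at [11, 18, 34] -> counters=[0,0,0,0,0,0,0,0,0,0,0,1,0,0,0,0,0,0,1,0,0,0,0,0,0,0,0,0,0,0,0,0,0,0,1,0,0,0,0]
Step 2: insert wg at [17, 30, 38] -> counters=[0,0,0,0,0,0,0,0,0,0,0,1,0,0,0,0,0,1,1,0,0,0,0,0,0,0,0,0,0,0,1,0,0,0,1,0,0,0,1]
Step 3: insert dlv at [1, 18, 31] -> counters=[0,1,0,0,0,0,0,0,0,0,0,1,0,0,0,0,0,1,2,0,0,0,0,0,0,0,0,0,0,0,1,1,0,0,1,0,0,0,1]
Step 4: insert dq at [16, 17, 19] -> counters=[0,1,0,0,0,0,0,0,0,0,0,1,0,0,0,0,1,2,2,1,0,0,0,0,0,0,0,0,0,0,1,1,0,0,1,0,0,0,1]
Step 5: insert ktl at [14, 26, 32] -> counters=[0,1,0,0,0,0,0,0,0,0,0,1,0,0,1,0,1,2,2,1,0,0,0,0,0,0,1,0,0,0,1,1,1,0,1,0,0,0,1]
Step 6: delete wg at [17, 30, 38] -> counters=[0,1,0,0,0,0,0,0,0,0,0,1,0,0,1,0,1,1,2,1,0,0,0,0,0,0,1,0,0,0,0,1,1,0,1,0,0,0,0]
Step 7: insert dq at [16, 17, 19] -> counters=[0,1,0,0,0,0,0,0,0,0,0,1,0,0,1,0,2,2,2,2,0,0,0,0,0,0,1,0,0,0,0,1,1,0,1,0,0,0,0]
Step 8: insert wg at [17, 30, 38] -> counters=[0,1,0,0,0,0,0,0,0,0,0,1,0,0,1,0,2,3,2,2,0,0,0,0,0,0,1,0,0,0,1,1,1,0,1,0,0,0,1]
Step 9: insert rar at [11, 18, 34] -> counters=[0,1,0,0,0,0,0,0,0,0,0,2,0,0,1,0,2,3,3,2,0,0,0,0,0,0,1,0,0,0,1,1,1,0,2,0,0,0,1]
Final counters=[0,1,0,0,0,0,0,0,0,0,0,2,0,0,1,0,2,3,3,2,0,0,0,0,0,0,1,0,0,0,1,1,1,0,2,0,0,0,1] -> counters[30]=1

Answer: 1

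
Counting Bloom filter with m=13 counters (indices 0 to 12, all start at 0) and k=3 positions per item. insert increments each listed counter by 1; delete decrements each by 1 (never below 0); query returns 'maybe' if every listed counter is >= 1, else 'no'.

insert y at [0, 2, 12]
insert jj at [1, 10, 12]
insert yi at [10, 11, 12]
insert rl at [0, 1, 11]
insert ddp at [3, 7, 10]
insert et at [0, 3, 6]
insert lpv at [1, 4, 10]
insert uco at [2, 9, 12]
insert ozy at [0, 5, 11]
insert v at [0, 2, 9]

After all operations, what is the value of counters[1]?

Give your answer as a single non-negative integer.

Step 1: insert y at [0, 2, 12] -> counters=[1,0,1,0,0,0,0,0,0,0,0,0,1]
Step 2: insert jj at [1, 10, 12] -> counters=[1,1,1,0,0,0,0,0,0,0,1,0,2]
Step 3: insert yi at [10, 11, 12] -> counters=[1,1,1,0,0,0,0,0,0,0,2,1,3]
Step 4: insert rl at [0, 1, 11] -> counters=[2,2,1,0,0,0,0,0,0,0,2,2,3]
Step 5: insert ddp at [3, 7, 10] -> counters=[2,2,1,1,0,0,0,1,0,0,3,2,3]
Step 6: insert et at [0, 3, 6] -> counters=[3,2,1,2,0,0,1,1,0,0,3,2,3]
Step 7: insert lpv at [1, 4, 10] -> counters=[3,3,1,2,1,0,1,1,0,0,4,2,3]
Step 8: insert uco at [2, 9, 12] -> counters=[3,3,2,2,1,0,1,1,0,1,4,2,4]
Step 9: insert ozy at [0, 5, 11] -> counters=[4,3,2,2,1,1,1,1,0,1,4,3,4]
Step 10: insert v at [0, 2, 9] -> counters=[5,3,3,2,1,1,1,1,0,2,4,3,4]
Final counters=[5,3,3,2,1,1,1,1,0,2,4,3,4] -> counters[1]=3

Answer: 3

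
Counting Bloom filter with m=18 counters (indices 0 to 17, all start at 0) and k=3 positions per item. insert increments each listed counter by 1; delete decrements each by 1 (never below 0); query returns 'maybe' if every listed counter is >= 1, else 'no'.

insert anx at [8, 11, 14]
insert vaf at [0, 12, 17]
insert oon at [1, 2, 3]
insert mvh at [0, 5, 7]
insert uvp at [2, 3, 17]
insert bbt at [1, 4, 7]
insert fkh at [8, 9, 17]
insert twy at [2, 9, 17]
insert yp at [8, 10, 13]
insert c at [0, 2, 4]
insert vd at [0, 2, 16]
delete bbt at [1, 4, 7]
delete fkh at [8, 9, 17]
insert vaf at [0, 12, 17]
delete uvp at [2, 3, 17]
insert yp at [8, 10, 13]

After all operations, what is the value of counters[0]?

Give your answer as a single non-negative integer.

Answer: 5

Derivation:
Step 1: insert anx at [8, 11, 14] -> counters=[0,0,0,0,0,0,0,0,1,0,0,1,0,0,1,0,0,0]
Step 2: insert vaf at [0, 12, 17] -> counters=[1,0,0,0,0,0,0,0,1,0,0,1,1,0,1,0,0,1]
Step 3: insert oon at [1, 2, 3] -> counters=[1,1,1,1,0,0,0,0,1,0,0,1,1,0,1,0,0,1]
Step 4: insert mvh at [0, 5, 7] -> counters=[2,1,1,1,0,1,0,1,1,0,0,1,1,0,1,0,0,1]
Step 5: insert uvp at [2, 3, 17] -> counters=[2,1,2,2,0,1,0,1,1,0,0,1,1,0,1,0,0,2]
Step 6: insert bbt at [1, 4, 7] -> counters=[2,2,2,2,1,1,0,2,1,0,0,1,1,0,1,0,0,2]
Step 7: insert fkh at [8, 9, 17] -> counters=[2,2,2,2,1,1,0,2,2,1,0,1,1,0,1,0,0,3]
Step 8: insert twy at [2, 9, 17] -> counters=[2,2,3,2,1,1,0,2,2,2,0,1,1,0,1,0,0,4]
Step 9: insert yp at [8, 10, 13] -> counters=[2,2,3,2,1,1,0,2,3,2,1,1,1,1,1,0,0,4]
Step 10: insert c at [0, 2, 4] -> counters=[3,2,4,2,2,1,0,2,3,2,1,1,1,1,1,0,0,4]
Step 11: insert vd at [0, 2, 16] -> counters=[4,2,5,2,2,1,0,2,3,2,1,1,1,1,1,0,1,4]
Step 12: delete bbt at [1, 4, 7] -> counters=[4,1,5,2,1,1,0,1,3,2,1,1,1,1,1,0,1,4]
Step 13: delete fkh at [8, 9, 17] -> counters=[4,1,5,2,1,1,0,1,2,1,1,1,1,1,1,0,1,3]
Step 14: insert vaf at [0, 12, 17] -> counters=[5,1,5,2,1,1,0,1,2,1,1,1,2,1,1,0,1,4]
Step 15: delete uvp at [2, 3, 17] -> counters=[5,1,4,1,1,1,0,1,2,1,1,1,2,1,1,0,1,3]
Step 16: insert yp at [8, 10, 13] -> counters=[5,1,4,1,1,1,0,1,3,1,2,1,2,2,1,0,1,3]
Final counters=[5,1,4,1,1,1,0,1,3,1,2,1,2,2,1,0,1,3] -> counters[0]=5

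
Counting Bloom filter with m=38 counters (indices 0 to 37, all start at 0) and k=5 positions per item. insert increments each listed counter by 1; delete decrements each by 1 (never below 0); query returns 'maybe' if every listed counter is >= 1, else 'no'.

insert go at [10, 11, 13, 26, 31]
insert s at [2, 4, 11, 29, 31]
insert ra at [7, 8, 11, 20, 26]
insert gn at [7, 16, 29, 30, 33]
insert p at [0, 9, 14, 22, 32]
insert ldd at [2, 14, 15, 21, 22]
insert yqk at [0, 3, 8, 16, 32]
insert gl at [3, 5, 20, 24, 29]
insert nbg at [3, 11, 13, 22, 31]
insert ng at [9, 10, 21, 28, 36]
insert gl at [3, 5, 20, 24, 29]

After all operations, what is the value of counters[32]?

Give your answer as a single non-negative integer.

Step 1: insert go at [10, 11, 13, 26, 31] -> counters=[0,0,0,0,0,0,0,0,0,0,1,1,0,1,0,0,0,0,0,0,0,0,0,0,0,0,1,0,0,0,0,1,0,0,0,0,0,0]
Step 2: insert s at [2, 4, 11, 29, 31] -> counters=[0,0,1,0,1,0,0,0,0,0,1,2,0,1,0,0,0,0,0,0,0,0,0,0,0,0,1,0,0,1,0,2,0,0,0,0,0,0]
Step 3: insert ra at [7, 8, 11, 20, 26] -> counters=[0,0,1,0,1,0,0,1,1,0,1,3,0,1,0,0,0,0,0,0,1,0,0,0,0,0,2,0,0,1,0,2,0,0,0,0,0,0]
Step 4: insert gn at [7, 16, 29, 30, 33] -> counters=[0,0,1,0,1,0,0,2,1,0,1,3,0,1,0,0,1,0,0,0,1,0,0,0,0,0,2,0,0,2,1,2,0,1,0,0,0,0]
Step 5: insert p at [0, 9, 14, 22, 32] -> counters=[1,0,1,0,1,0,0,2,1,1,1,3,0,1,1,0,1,0,0,0,1,0,1,0,0,0,2,0,0,2,1,2,1,1,0,0,0,0]
Step 6: insert ldd at [2, 14, 15, 21, 22] -> counters=[1,0,2,0,1,0,0,2,1,1,1,3,0,1,2,1,1,0,0,0,1,1,2,0,0,0,2,0,0,2,1,2,1,1,0,0,0,0]
Step 7: insert yqk at [0, 3, 8, 16, 32] -> counters=[2,0,2,1,1,0,0,2,2,1,1,3,0,1,2,1,2,0,0,0,1,1,2,0,0,0,2,0,0,2,1,2,2,1,0,0,0,0]
Step 8: insert gl at [3, 5, 20, 24, 29] -> counters=[2,0,2,2,1,1,0,2,2,1,1,3,0,1,2,1,2,0,0,0,2,1,2,0,1,0,2,0,0,3,1,2,2,1,0,0,0,0]
Step 9: insert nbg at [3, 11, 13, 22, 31] -> counters=[2,0,2,3,1,1,0,2,2,1,1,4,0,2,2,1,2,0,0,0,2,1,3,0,1,0,2,0,0,3,1,3,2,1,0,0,0,0]
Step 10: insert ng at [9, 10, 21, 28, 36] -> counters=[2,0,2,3,1,1,0,2,2,2,2,4,0,2,2,1,2,0,0,0,2,2,3,0,1,0,2,0,1,3,1,3,2,1,0,0,1,0]
Step 11: insert gl at [3, 5, 20, 24, 29] -> counters=[2,0,2,4,1,2,0,2,2,2,2,4,0,2,2,1,2,0,0,0,3,2,3,0,2,0,2,0,1,4,1,3,2,1,0,0,1,0]
Final counters=[2,0,2,4,1,2,0,2,2,2,2,4,0,2,2,1,2,0,0,0,3,2,3,0,2,0,2,0,1,4,1,3,2,1,0,0,1,0] -> counters[32]=2

Answer: 2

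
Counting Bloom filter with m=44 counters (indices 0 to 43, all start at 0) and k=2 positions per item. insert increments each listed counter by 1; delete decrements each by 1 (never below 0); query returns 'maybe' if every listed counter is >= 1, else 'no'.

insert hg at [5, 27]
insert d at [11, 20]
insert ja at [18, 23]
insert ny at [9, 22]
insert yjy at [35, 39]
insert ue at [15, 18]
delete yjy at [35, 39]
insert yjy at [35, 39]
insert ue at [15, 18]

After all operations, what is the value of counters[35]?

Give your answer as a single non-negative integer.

Step 1: insert hg at [5, 27] -> counters=[0,0,0,0,0,1,0,0,0,0,0,0,0,0,0,0,0,0,0,0,0,0,0,0,0,0,0,1,0,0,0,0,0,0,0,0,0,0,0,0,0,0,0,0]
Step 2: insert d at [11, 20] -> counters=[0,0,0,0,0,1,0,0,0,0,0,1,0,0,0,0,0,0,0,0,1,0,0,0,0,0,0,1,0,0,0,0,0,0,0,0,0,0,0,0,0,0,0,0]
Step 3: insert ja at [18, 23] -> counters=[0,0,0,0,0,1,0,0,0,0,0,1,0,0,0,0,0,0,1,0,1,0,0,1,0,0,0,1,0,0,0,0,0,0,0,0,0,0,0,0,0,0,0,0]
Step 4: insert ny at [9, 22] -> counters=[0,0,0,0,0,1,0,0,0,1,0,1,0,0,0,0,0,0,1,0,1,0,1,1,0,0,0,1,0,0,0,0,0,0,0,0,0,0,0,0,0,0,0,0]
Step 5: insert yjy at [35, 39] -> counters=[0,0,0,0,0,1,0,0,0,1,0,1,0,0,0,0,0,0,1,0,1,0,1,1,0,0,0,1,0,0,0,0,0,0,0,1,0,0,0,1,0,0,0,0]
Step 6: insert ue at [15, 18] -> counters=[0,0,0,0,0,1,0,0,0,1,0,1,0,0,0,1,0,0,2,0,1,0,1,1,0,0,0,1,0,0,0,0,0,0,0,1,0,0,0,1,0,0,0,0]
Step 7: delete yjy at [35, 39] -> counters=[0,0,0,0,0,1,0,0,0,1,0,1,0,0,0,1,0,0,2,0,1,0,1,1,0,0,0,1,0,0,0,0,0,0,0,0,0,0,0,0,0,0,0,0]
Step 8: insert yjy at [35, 39] -> counters=[0,0,0,0,0,1,0,0,0,1,0,1,0,0,0,1,0,0,2,0,1,0,1,1,0,0,0,1,0,0,0,0,0,0,0,1,0,0,0,1,0,0,0,0]
Step 9: insert ue at [15, 18] -> counters=[0,0,0,0,0,1,0,0,0,1,0,1,0,0,0,2,0,0,3,0,1,0,1,1,0,0,0,1,0,0,0,0,0,0,0,1,0,0,0,1,0,0,0,0]
Final counters=[0,0,0,0,0,1,0,0,0,1,0,1,0,0,0,2,0,0,3,0,1,0,1,1,0,0,0,1,0,0,0,0,0,0,0,1,0,0,0,1,0,0,0,0] -> counters[35]=1

Answer: 1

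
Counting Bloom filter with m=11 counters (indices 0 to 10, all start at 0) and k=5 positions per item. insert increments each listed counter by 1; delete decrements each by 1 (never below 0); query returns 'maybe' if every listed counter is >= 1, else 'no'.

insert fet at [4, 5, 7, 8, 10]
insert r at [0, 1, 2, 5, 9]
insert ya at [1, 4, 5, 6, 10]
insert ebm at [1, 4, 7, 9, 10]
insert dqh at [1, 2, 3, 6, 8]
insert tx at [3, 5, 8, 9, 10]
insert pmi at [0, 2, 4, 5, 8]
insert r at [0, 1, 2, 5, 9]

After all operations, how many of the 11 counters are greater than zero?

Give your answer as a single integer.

Step 1: insert fet at [4, 5, 7, 8, 10] -> counters=[0,0,0,0,1,1,0,1,1,0,1]
Step 2: insert r at [0, 1, 2, 5, 9] -> counters=[1,1,1,0,1,2,0,1,1,1,1]
Step 3: insert ya at [1, 4, 5, 6, 10] -> counters=[1,2,1,0,2,3,1,1,1,1,2]
Step 4: insert ebm at [1, 4, 7, 9, 10] -> counters=[1,3,1,0,3,3,1,2,1,2,3]
Step 5: insert dqh at [1, 2, 3, 6, 8] -> counters=[1,4,2,1,3,3,2,2,2,2,3]
Step 6: insert tx at [3, 5, 8, 9, 10] -> counters=[1,4,2,2,3,4,2,2,3,3,4]
Step 7: insert pmi at [0, 2, 4, 5, 8] -> counters=[2,4,3,2,4,5,2,2,4,3,4]
Step 8: insert r at [0, 1, 2, 5, 9] -> counters=[3,5,4,2,4,6,2,2,4,4,4]
Final counters=[3,5,4,2,4,6,2,2,4,4,4] -> 11 nonzero

Answer: 11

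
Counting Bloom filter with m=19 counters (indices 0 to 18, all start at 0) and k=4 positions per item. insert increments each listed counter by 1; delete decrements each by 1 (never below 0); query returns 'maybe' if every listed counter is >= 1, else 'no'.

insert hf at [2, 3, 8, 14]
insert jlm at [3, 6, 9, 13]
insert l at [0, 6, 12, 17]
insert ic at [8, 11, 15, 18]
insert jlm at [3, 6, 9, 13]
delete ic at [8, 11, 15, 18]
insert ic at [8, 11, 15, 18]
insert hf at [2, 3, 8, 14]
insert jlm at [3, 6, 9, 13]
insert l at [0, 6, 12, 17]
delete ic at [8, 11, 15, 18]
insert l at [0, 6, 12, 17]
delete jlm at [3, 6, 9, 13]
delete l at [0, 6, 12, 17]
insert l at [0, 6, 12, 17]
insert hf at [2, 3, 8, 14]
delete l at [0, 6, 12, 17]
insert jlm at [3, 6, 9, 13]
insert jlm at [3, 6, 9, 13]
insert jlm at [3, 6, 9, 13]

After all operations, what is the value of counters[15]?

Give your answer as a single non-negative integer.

Answer: 0

Derivation:
Step 1: insert hf at [2, 3, 8, 14] -> counters=[0,0,1,1,0,0,0,0,1,0,0,0,0,0,1,0,0,0,0]
Step 2: insert jlm at [3, 6, 9, 13] -> counters=[0,0,1,2,0,0,1,0,1,1,0,0,0,1,1,0,0,0,0]
Step 3: insert l at [0, 6, 12, 17] -> counters=[1,0,1,2,0,0,2,0,1,1,0,0,1,1,1,0,0,1,0]
Step 4: insert ic at [8, 11, 15, 18] -> counters=[1,0,1,2,0,0,2,0,2,1,0,1,1,1,1,1,0,1,1]
Step 5: insert jlm at [3, 6, 9, 13] -> counters=[1,0,1,3,0,0,3,0,2,2,0,1,1,2,1,1,0,1,1]
Step 6: delete ic at [8, 11, 15, 18] -> counters=[1,0,1,3,0,0,3,0,1,2,0,0,1,2,1,0,0,1,0]
Step 7: insert ic at [8, 11, 15, 18] -> counters=[1,0,1,3,0,0,3,0,2,2,0,1,1,2,1,1,0,1,1]
Step 8: insert hf at [2, 3, 8, 14] -> counters=[1,0,2,4,0,0,3,0,3,2,0,1,1,2,2,1,0,1,1]
Step 9: insert jlm at [3, 6, 9, 13] -> counters=[1,0,2,5,0,0,4,0,3,3,0,1,1,3,2,1,0,1,1]
Step 10: insert l at [0, 6, 12, 17] -> counters=[2,0,2,5,0,0,5,0,3,3,0,1,2,3,2,1,0,2,1]
Step 11: delete ic at [8, 11, 15, 18] -> counters=[2,0,2,5,0,0,5,0,2,3,0,0,2,3,2,0,0,2,0]
Step 12: insert l at [0, 6, 12, 17] -> counters=[3,0,2,5,0,0,6,0,2,3,0,0,3,3,2,0,0,3,0]
Step 13: delete jlm at [3, 6, 9, 13] -> counters=[3,0,2,4,0,0,5,0,2,2,0,0,3,2,2,0,0,3,0]
Step 14: delete l at [0, 6, 12, 17] -> counters=[2,0,2,4,0,0,4,0,2,2,0,0,2,2,2,0,0,2,0]
Step 15: insert l at [0, 6, 12, 17] -> counters=[3,0,2,4,0,0,5,0,2,2,0,0,3,2,2,0,0,3,0]
Step 16: insert hf at [2, 3, 8, 14] -> counters=[3,0,3,5,0,0,5,0,3,2,0,0,3,2,3,0,0,3,0]
Step 17: delete l at [0, 6, 12, 17] -> counters=[2,0,3,5,0,0,4,0,3,2,0,0,2,2,3,0,0,2,0]
Step 18: insert jlm at [3, 6, 9, 13] -> counters=[2,0,3,6,0,0,5,0,3,3,0,0,2,3,3,0,0,2,0]
Step 19: insert jlm at [3, 6, 9, 13] -> counters=[2,0,3,7,0,0,6,0,3,4,0,0,2,4,3,0,0,2,0]
Step 20: insert jlm at [3, 6, 9, 13] -> counters=[2,0,3,8,0,0,7,0,3,5,0,0,2,5,3,0,0,2,0]
Final counters=[2,0,3,8,0,0,7,0,3,5,0,0,2,5,3,0,0,2,0] -> counters[15]=0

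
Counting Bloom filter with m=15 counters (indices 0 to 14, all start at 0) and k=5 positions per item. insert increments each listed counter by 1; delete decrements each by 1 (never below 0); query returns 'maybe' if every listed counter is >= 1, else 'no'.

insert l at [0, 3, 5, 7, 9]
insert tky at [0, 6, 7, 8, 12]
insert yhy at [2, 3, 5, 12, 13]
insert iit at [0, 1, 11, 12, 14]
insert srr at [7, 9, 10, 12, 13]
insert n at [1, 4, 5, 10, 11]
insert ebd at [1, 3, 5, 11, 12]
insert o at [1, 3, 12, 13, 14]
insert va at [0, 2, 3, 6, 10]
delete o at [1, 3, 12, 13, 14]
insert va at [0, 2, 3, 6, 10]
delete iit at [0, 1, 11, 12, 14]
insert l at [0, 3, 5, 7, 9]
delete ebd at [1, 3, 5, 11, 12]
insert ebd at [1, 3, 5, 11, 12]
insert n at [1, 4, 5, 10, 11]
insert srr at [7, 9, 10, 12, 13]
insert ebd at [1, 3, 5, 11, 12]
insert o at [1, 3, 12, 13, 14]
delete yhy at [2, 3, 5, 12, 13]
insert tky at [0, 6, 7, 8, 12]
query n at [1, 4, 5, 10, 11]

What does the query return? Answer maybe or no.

Step 1: insert l at [0, 3, 5, 7, 9] -> counters=[1,0,0,1,0,1,0,1,0,1,0,0,0,0,0]
Step 2: insert tky at [0, 6, 7, 8, 12] -> counters=[2,0,0,1,0,1,1,2,1,1,0,0,1,0,0]
Step 3: insert yhy at [2, 3, 5, 12, 13] -> counters=[2,0,1,2,0,2,1,2,1,1,0,0,2,1,0]
Step 4: insert iit at [0, 1, 11, 12, 14] -> counters=[3,1,1,2,0,2,1,2,1,1,0,1,3,1,1]
Step 5: insert srr at [7, 9, 10, 12, 13] -> counters=[3,1,1,2,0,2,1,3,1,2,1,1,4,2,1]
Step 6: insert n at [1, 4, 5, 10, 11] -> counters=[3,2,1,2,1,3,1,3,1,2,2,2,4,2,1]
Step 7: insert ebd at [1, 3, 5, 11, 12] -> counters=[3,3,1,3,1,4,1,3,1,2,2,3,5,2,1]
Step 8: insert o at [1, 3, 12, 13, 14] -> counters=[3,4,1,4,1,4,1,3,1,2,2,3,6,3,2]
Step 9: insert va at [0, 2, 3, 6, 10] -> counters=[4,4,2,5,1,4,2,3,1,2,3,3,6,3,2]
Step 10: delete o at [1, 3, 12, 13, 14] -> counters=[4,3,2,4,1,4,2,3,1,2,3,3,5,2,1]
Step 11: insert va at [0, 2, 3, 6, 10] -> counters=[5,3,3,5,1,4,3,3,1,2,4,3,5,2,1]
Step 12: delete iit at [0, 1, 11, 12, 14] -> counters=[4,2,3,5,1,4,3,3,1,2,4,2,4,2,0]
Step 13: insert l at [0, 3, 5, 7, 9] -> counters=[5,2,3,6,1,5,3,4,1,3,4,2,4,2,0]
Step 14: delete ebd at [1, 3, 5, 11, 12] -> counters=[5,1,3,5,1,4,3,4,1,3,4,1,3,2,0]
Step 15: insert ebd at [1, 3, 5, 11, 12] -> counters=[5,2,3,6,1,5,3,4,1,3,4,2,4,2,0]
Step 16: insert n at [1, 4, 5, 10, 11] -> counters=[5,3,3,6,2,6,3,4,1,3,5,3,4,2,0]
Step 17: insert srr at [7, 9, 10, 12, 13] -> counters=[5,3,3,6,2,6,3,5,1,4,6,3,5,3,0]
Step 18: insert ebd at [1, 3, 5, 11, 12] -> counters=[5,4,3,7,2,7,3,5,1,4,6,4,6,3,0]
Step 19: insert o at [1, 3, 12, 13, 14] -> counters=[5,5,3,8,2,7,3,5,1,4,6,4,7,4,1]
Step 20: delete yhy at [2, 3, 5, 12, 13] -> counters=[5,5,2,7,2,6,3,5,1,4,6,4,6,3,1]
Step 21: insert tky at [0, 6, 7, 8, 12] -> counters=[6,5,2,7,2,6,4,6,2,4,6,4,7,3,1]
Query n: check counters[1]=5 counters[4]=2 counters[5]=6 counters[10]=6 counters[11]=4 -> maybe

Answer: maybe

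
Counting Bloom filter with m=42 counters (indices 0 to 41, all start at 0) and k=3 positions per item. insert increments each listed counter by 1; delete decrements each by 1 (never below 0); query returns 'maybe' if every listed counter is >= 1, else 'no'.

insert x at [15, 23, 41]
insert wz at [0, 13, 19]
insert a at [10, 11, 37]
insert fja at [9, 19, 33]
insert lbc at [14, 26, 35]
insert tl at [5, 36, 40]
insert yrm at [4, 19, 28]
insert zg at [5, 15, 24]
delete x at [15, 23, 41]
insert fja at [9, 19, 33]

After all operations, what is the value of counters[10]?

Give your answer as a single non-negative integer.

Step 1: insert x at [15, 23, 41] -> counters=[0,0,0,0,0,0,0,0,0,0,0,0,0,0,0,1,0,0,0,0,0,0,0,1,0,0,0,0,0,0,0,0,0,0,0,0,0,0,0,0,0,1]
Step 2: insert wz at [0, 13, 19] -> counters=[1,0,0,0,0,0,0,0,0,0,0,0,0,1,0,1,0,0,0,1,0,0,0,1,0,0,0,0,0,0,0,0,0,0,0,0,0,0,0,0,0,1]
Step 3: insert a at [10, 11, 37] -> counters=[1,0,0,0,0,0,0,0,0,0,1,1,0,1,0,1,0,0,0,1,0,0,0,1,0,0,0,0,0,0,0,0,0,0,0,0,0,1,0,0,0,1]
Step 4: insert fja at [9, 19, 33] -> counters=[1,0,0,0,0,0,0,0,0,1,1,1,0,1,0,1,0,0,0,2,0,0,0,1,0,0,0,0,0,0,0,0,0,1,0,0,0,1,0,0,0,1]
Step 5: insert lbc at [14, 26, 35] -> counters=[1,0,0,0,0,0,0,0,0,1,1,1,0,1,1,1,0,0,0,2,0,0,0,1,0,0,1,0,0,0,0,0,0,1,0,1,0,1,0,0,0,1]
Step 6: insert tl at [5, 36, 40] -> counters=[1,0,0,0,0,1,0,0,0,1,1,1,0,1,1,1,0,0,0,2,0,0,0,1,0,0,1,0,0,0,0,0,0,1,0,1,1,1,0,0,1,1]
Step 7: insert yrm at [4, 19, 28] -> counters=[1,0,0,0,1,1,0,0,0,1,1,1,0,1,1,1,0,0,0,3,0,0,0,1,0,0,1,0,1,0,0,0,0,1,0,1,1,1,0,0,1,1]
Step 8: insert zg at [5, 15, 24] -> counters=[1,0,0,0,1,2,0,0,0,1,1,1,0,1,1,2,0,0,0,3,0,0,0,1,1,0,1,0,1,0,0,0,0,1,0,1,1,1,0,0,1,1]
Step 9: delete x at [15, 23, 41] -> counters=[1,0,0,0,1,2,0,0,0,1,1,1,0,1,1,1,0,0,0,3,0,0,0,0,1,0,1,0,1,0,0,0,0,1,0,1,1,1,0,0,1,0]
Step 10: insert fja at [9, 19, 33] -> counters=[1,0,0,0,1,2,0,0,0,2,1,1,0,1,1,1,0,0,0,4,0,0,0,0,1,0,1,0,1,0,0,0,0,2,0,1,1,1,0,0,1,0]
Final counters=[1,0,0,0,1,2,0,0,0,2,1,1,0,1,1,1,0,0,0,4,0,0,0,0,1,0,1,0,1,0,0,0,0,2,0,1,1,1,0,0,1,0] -> counters[10]=1

Answer: 1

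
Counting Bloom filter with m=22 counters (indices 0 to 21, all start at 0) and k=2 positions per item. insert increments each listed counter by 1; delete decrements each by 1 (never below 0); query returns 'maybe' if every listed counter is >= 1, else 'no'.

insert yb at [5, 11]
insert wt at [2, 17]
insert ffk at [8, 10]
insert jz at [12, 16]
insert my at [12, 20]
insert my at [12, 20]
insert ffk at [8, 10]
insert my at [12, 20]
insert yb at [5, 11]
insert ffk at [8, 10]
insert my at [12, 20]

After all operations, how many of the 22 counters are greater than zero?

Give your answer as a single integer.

Step 1: insert yb at [5, 11] -> counters=[0,0,0,0,0,1,0,0,0,0,0,1,0,0,0,0,0,0,0,0,0,0]
Step 2: insert wt at [2, 17] -> counters=[0,0,1,0,0,1,0,0,0,0,0,1,0,0,0,0,0,1,0,0,0,0]
Step 3: insert ffk at [8, 10] -> counters=[0,0,1,0,0,1,0,0,1,0,1,1,0,0,0,0,0,1,0,0,0,0]
Step 4: insert jz at [12, 16] -> counters=[0,0,1,0,0,1,0,0,1,0,1,1,1,0,0,0,1,1,0,0,0,0]
Step 5: insert my at [12, 20] -> counters=[0,0,1,0,0,1,0,0,1,0,1,1,2,0,0,0,1,1,0,0,1,0]
Step 6: insert my at [12, 20] -> counters=[0,0,1,0,0,1,0,0,1,0,1,1,3,0,0,0,1,1,0,0,2,0]
Step 7: insert ffk at [8, 10] -> counters=[0,0,1,0,0,1,0,0,2,0,2,1,3,0,0,0,1,1,0,0,2,0]
Step 8: insert my at [12, 20] -> counters=[0,0,1,0,0,1,0,0,2,0,2,1,4,0,0,0,1,1,0,0,3,0]
Step 9: insert yb at [5, 11] -> counters=[0,0,1,0,0,2,0,0,2,0,2,2,4,0,0,0,1,1,0,0,3,0]
Step 10: insert ffk at [8, 10] -> counters=[0,0,1,0,0,2,0,0,3,0,3,2,4,0,0,0,1,1,0,0,3,0]
Step 11: insert my at [12, 20] -> counters=[0,0,1,0,0,2,0,0,3,0,3,2,5,0,0,0,1,1,0,0,4,0]
Final counters=[0,0,1,0,0,2,0,0,3,0,3,2,5,0,0,0,1,1,0,0,4,0] -> 9 nonzero

Answer: 9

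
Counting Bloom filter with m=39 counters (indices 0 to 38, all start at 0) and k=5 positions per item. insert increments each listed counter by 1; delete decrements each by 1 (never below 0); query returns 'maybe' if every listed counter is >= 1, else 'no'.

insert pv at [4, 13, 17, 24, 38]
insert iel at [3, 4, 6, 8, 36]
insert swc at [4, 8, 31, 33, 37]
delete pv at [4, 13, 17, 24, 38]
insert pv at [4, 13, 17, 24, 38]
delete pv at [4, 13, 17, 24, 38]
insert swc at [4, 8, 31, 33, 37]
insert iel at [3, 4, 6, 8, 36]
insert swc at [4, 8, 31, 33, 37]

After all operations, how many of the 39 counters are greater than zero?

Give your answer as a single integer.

Answer: 8

Derivation:
Step 1: insert pv at [4, 13, 17, 24, 38] -> counters=[0,0,0,0,1,0,0,0,0,0,0,0,0,1,0,0,0,1,0,0,0,0,0,0,1,0,0,0,0,0,0,0,0,0,0,0,0,0,1]
Step 2: insert iel at [3, 4, 6, 8, 36] -> counters=[0,0,0,1,2,0,1,0,1,0,0,0,0,1,0,0,0,1,0,0,0,0,0,0,1,0,0,0,0,0,0,0,0,0,0,0,1,0,1]
Step 3: insert swc at [4, 8, 31, 33, 37] -> counters=[0,0,0,1,3,0,1,0,2,0,0,0,0,1,0,0,0,1,0,0,0,0,0,0,1,0,0,0,0,0,0,1,0,1,0,0,1,1,1]
Step 4: delete pv at [4, 13, 17, 24, 38] -> counters=[0,0,0,1,2,0,1,0,2,0,0,0,0,0,0,0,0,0,0,0,0,0,0,0,0,0,0,0,0,0,0,1,0,1,0,0,1,1,0]
Step 5: insert pv at [4, 13, 17, 24, 38] -> counters=[0,0,0,1,3,0,1,0,2,0,0,0,0,1,0,0,0,1,0,0,0,0,0,0,1,0,0,0,0,0,0,1,0,1,0,0,1,1,1]
Step 6: delete pv at [4, 13, 17, 24, 38] -> counters=[0,0,0,1,2,0,1,0,2,0,0,0,0,0,0,0,0,0,0,0,0,0,0,0,0,0,0,0,0,0,0,1,0,1,0,0,1,1,0]
Step 7: insert swc at [4, 8, 31, 33, 37] -> counters=[0,0,0,1,3,0,1,0,3,0,0,0,0,0,0,0,0,0,0,0,0,0,0,0,0,0,0,0,0,0,0,2,0,2,0,0,1,2,0]
Step 8: insert iel at [3, 4, 6, 8, 36] -> counters=[0,0,0,2,4,0,2,0,4,0,0,0,0,0,0,0,0,0,0,0,0,0,0,0,0,0,0,0,0,0,0,2,0,2,0,0,2,2,0]
Step 9: insert swc at [4, 8, 31, 33, 37] -> counters=[0,0,0,2,5,0,2,0,5,0,0,0,0,0,0,0,0,0,0,0,0,0,0,0,0,0,0,0,0,0,0,3,0,3,0,0,2,3,0]
Final counters=[0,0,0,2,5,0,2,0,5,0,0,0,0,0,0,0,0,0,0,0,0,0,0,0,0,0,0,0,0,0,0,3,0,3,0,0,2,3,0] -> 8 nonzero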